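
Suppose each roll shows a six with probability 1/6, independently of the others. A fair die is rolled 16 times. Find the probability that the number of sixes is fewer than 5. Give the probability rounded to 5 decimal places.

0.88661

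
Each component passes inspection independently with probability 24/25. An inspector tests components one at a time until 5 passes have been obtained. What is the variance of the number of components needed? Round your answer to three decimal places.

0.217

Y = total components until the fifth success; negative binomial with r=5, p=0.96.
Var(Y) = r(1−p)/p² = 5·0.04 / 0.96² = 0.21701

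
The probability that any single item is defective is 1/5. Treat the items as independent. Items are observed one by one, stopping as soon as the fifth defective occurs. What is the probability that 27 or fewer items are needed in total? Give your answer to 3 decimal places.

0.652

Finishing within 27 items ⇔ at least 5 successes in the first 27. With X ~ Binomial(27, 0.20), P(Y ≤ 27) = 1 − P(X ≤ 4).
  k=0: C(27,0)·0.20^0·0.80^27 = 0.00242
  k=1: C(27,1)·0.20^1·0.80^26 = 0.01632
  k=2: C(27,2)·0.20^2·0.80^25 = 0.05304
  k=3: C(27,3)·0.20^3·0.80^24 = 0.11050
  k=4: C(27,4)·0.20^4·0.80^23 = 0.16576
1 − 0.34804 = 0.65196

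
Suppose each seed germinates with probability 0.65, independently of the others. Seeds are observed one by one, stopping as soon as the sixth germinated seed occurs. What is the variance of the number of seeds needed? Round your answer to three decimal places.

Y = total seeds until the sixth success; negative binomial with r=6, p=0.65.
Var(Y) = r(1−p)/p² = 6·0.35 / 0.65² = 4.97041

4.970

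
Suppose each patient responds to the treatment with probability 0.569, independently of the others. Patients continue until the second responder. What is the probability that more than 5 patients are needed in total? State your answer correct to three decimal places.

0.113

Needing more than 5 patients ⇔ fewer than 2 successes in the first 5. With X ~ Binomial(5, 0.569), P(Y > 5) = P(X ≤ 1).
  k=0: C(5,0)·0.569^0·0.431^5 = 0.01487
  k=1: C(5,1)·0.569^1·0.431^4 = 0.09817
P(X ≤ 1) = 0.11305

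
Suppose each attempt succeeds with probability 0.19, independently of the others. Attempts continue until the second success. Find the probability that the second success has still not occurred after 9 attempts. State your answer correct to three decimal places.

Needing more than 9 attempts ⇔ fewer than 2 successes in the first 9. With X ~ Binomial(9, 0.19), P(Y > 9) = P(X ≤ 1).
  k=0: C(9,0)·0.19^0·0.81^9 = 0.15009
  k=1: C(9,1)·0.19^1·0.81^8 = 0.31687
P(X ≤ 1) = 0.46696

0.467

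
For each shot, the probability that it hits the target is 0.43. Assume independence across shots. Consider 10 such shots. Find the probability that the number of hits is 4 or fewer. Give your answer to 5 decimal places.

X ~ Binomial(10, 0.43); P(X ≤ 4) = Σ C(10,k) p^k (1−p)^(10−k) over k:
  k=0: C(10,0)·0.43^0·0.57^10 = 0.0036203
  k=1: C(10,1)·0.43^1·0.57^9 = 0.0273113
  k=2: C(10,2)·0.43^2·0.57^8 = 0.0927146
  k=3: C(10,3)·0.43^3·0.57^7 = 0.1865136
  k=4: C(10,4)·0.43^4·0.57^6 = 0.2462307
Total = 0.5563906

0.55639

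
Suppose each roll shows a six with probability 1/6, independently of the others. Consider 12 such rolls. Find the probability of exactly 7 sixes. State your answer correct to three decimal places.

0.001

X ~ Binomial(n=12, p=0.166667).
P(X=7) = C(12,7) · p^7 · (1−p)^5
= 792 · 3.5722e-06 · 0.40188 = 0.00114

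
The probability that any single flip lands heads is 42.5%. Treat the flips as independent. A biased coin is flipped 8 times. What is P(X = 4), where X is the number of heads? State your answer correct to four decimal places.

X ~ Binomial(n=8, p=0.425).
P(X=4) = C(8,4) · p^4 · (1−p)^4
= 70 · 0.032625 · 0.10931 = 0.249646

0.2496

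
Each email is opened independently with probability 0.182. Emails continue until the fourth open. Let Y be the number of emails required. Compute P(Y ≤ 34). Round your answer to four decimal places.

0.8895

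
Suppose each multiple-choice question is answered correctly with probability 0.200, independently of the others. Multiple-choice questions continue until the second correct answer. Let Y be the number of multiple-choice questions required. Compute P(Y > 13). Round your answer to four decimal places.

Needing more than 13 multiple-choice questions ⇔ fewer than 2 successes in the first 13. With X ~ Binomial(13, 0.20), P(Y > 13) = P(X ≤ 1).
  k=0: C(13,0)·0.20^0·0.80^13 = 0.054976
  k=1: C(13,1)·0.20^1·0.80^12 = 0.178671
P(X ≤ 1) = 0.233646

0.2336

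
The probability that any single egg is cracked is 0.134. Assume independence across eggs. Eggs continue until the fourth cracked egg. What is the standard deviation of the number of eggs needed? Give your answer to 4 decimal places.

Y = total eggs until the fourth success; negative binomial with r=4, p=0.134.
SD(Y) = √[r(1−p)/p²] = √(192.916017) = 13.889421

13.8894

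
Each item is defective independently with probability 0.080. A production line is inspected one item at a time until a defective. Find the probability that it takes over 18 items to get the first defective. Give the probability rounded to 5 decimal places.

Y = number of items to the first success; geometric, p = 0.08.
P(Y > 18) = P(first 18 all fail) = (1−p)^18 = 0.2229364

0.22294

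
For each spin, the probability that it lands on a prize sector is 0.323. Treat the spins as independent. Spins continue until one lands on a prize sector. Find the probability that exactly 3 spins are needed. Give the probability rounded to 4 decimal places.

Geometric (trials to first success), p = 0.323.
P(Y = 3) = (1−p)^2 · p = 0.45833 · 0.323 = 0.148040

0.1480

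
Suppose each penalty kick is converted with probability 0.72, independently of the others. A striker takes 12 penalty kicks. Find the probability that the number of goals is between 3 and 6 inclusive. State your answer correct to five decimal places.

X ~ Binomial(12, 0.72); P(3 ≤ X ≤ 6) = Σ C(12,k) p^k (1−p)^(12−k) over k:
  k=3: C(12,3)·0.72^3·0.28^9 = 0.0008686
  k=4: C(12,4)·0.72^4·0.28^8 = 0.0050257
  k=5: C(12,5)·0.72^5·0.28^7 = 0.0206773
  k=6: C(12,6)·0.72^6·0.28^6 = 0.0620319
Total = 0.0886036

0.08860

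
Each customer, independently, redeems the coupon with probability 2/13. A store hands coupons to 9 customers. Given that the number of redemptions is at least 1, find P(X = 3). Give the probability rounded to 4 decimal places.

0.1444

X ~ Binomial(9, 0.153846). Want P(X=3 | X≥1) = P(X=3) / P(X≥1).
P(X=3) = C(9,3)·0.153846^3·0.846154^6 = 0.112263
P(X≥1) = 1 − 0.222354 = 0.777646
Ratio = 0.112263 / 0.777646 = 0.144362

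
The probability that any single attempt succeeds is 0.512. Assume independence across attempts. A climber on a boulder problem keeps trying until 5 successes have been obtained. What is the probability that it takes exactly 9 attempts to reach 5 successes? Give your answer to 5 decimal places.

Y = trial on which the fifth success occurs; negative binomial, r=5, p=0.512.
P(Y=9) = C(8,4) · p^5 · (1−p)^4
= 70 · 0.035184 · 0.056713 = 0.1396777

0.13968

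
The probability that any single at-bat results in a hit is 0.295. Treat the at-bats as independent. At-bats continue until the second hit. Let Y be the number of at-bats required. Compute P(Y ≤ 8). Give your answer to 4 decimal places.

0.7347

Finishing within 8 at-bats ⇔ at least 2 successes in the first 8. With X ~ Binomial(8, 0.295), P(Y ≤ 8) = 1 − P(X ≤ 1).
  k=0: C(8,0)·0.295^0·0.705^8 = 0.061026
  k=1: C(8,1)·0.295^1·0.705^7 = 0.204285
1 − 0.265310 = 0.734690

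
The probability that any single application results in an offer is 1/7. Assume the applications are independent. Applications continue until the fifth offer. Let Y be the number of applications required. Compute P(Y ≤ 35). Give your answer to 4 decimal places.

0.5731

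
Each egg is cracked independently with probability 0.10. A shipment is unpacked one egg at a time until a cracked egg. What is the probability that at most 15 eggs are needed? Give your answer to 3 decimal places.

0.794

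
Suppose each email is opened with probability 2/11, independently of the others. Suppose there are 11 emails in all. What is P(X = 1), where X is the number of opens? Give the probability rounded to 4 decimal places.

0.2689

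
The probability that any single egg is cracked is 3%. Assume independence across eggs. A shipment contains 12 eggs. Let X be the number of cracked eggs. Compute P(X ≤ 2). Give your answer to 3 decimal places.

0.995

X ~ Binomial(12, 0.03); P(X ≤ 2) = Σ C(12,k) p^k (1−p)^(12−k) over k:
  k=0: C(12,0)·0.03^0·0.97^12 = 0.69384
  k=1: C(12,1)·0.03^1·0.97^11 = 0.25751
  k=2: C(12,2)·0.03^2·0.97^10 = 0.04380
Total = 0.99515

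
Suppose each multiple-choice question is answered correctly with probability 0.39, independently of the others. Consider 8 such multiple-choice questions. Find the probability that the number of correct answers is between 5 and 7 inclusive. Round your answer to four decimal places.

0.1580

X ~ Binomial(8, 0.39); P(5 ≤ X ≤ 7) = Σ C(8,k) p^k (1−p)^(8−k) over k:
  k=5: C(8,5)·0.39^5·0.61^3 = 0.114683
  k=6: C(8,6)·0.39^6·0.61^2 = 0.036661
  k=7: C(8,7)·0.39^7·0.61^1 = 0.006697
Total = 0.158041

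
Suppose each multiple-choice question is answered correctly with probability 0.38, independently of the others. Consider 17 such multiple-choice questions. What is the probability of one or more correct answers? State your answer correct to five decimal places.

0.99970

P(at least one) = 1 − P(none) = 1 − (1 − 0.38)^17
= 1 − 0.0002956 = 0.9997044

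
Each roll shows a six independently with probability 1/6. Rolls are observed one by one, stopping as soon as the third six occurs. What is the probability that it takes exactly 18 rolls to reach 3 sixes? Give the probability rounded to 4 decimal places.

Y = trial on which the third success occurs; negative binomial, r=3, p=0.166667.
P(Y=18) = C(17,2) · p^3 · (1−p)^15
= 136 · 0.0046296 · 0.064905 = 0.040866

0.0409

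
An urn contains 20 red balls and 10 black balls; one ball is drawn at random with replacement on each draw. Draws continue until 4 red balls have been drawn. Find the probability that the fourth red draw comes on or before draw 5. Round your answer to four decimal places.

0.4609

Finishing within 5 draws ⇔ at least 4 successes in the first 5. With X ~ Binomial(5, 0.666667), P(Y ≤ 5) = 1 − P(X ≤ 3).
  k=0: C(5,0)·0.666667^0·0.333333^5 = 0.004115
  k=1: C(5,1)·0.666667^1·0.333333^4 = 0.041152
  k=2: C(5,2)·0.666667^2·0.333333^3 = 0.164609
  k=3: C(5,3)·0.666667^3·0.333333^2 = 0.329218
1 − 0.539095 = 0.460905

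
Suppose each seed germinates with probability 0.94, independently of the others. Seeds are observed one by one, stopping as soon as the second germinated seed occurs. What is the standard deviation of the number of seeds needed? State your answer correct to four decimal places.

0.3685

Y = total seeds until the second success; negative binomial with r=2, p=0.94.
SD(Y) = √[r(1−p)/p²] = √(0.135808) = 0.368521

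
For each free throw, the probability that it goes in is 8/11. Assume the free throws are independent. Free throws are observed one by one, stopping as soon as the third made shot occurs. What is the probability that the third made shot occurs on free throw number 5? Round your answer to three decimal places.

0.172

Y = trial on which the third success occurs; negative binomial, r=3, p=0.727273.
P(Y=5) = C(4,2) · p^3 · (1−p)^2
= 6 · 0.38467 · 0.07438 = 0.17167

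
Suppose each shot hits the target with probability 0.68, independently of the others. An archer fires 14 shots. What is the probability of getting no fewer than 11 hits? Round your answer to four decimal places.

X ~ Binomial(14, 0.68); P(X ≥ 11) = Σ C(14,k) p^k (1−p)^(14−k) over k:
  k=11: C(14,11)·0.68^11·0.32^3 = 0.171455
  k=12: C(14,12)·0.68^12·0.32^2 = 0.091085
  k=13: C(14,13)·0.68^13·0.32^1 = 0.029778
  k=14: C(14,14)·0.68^14·0.32^0 = 0.004520
Total = 0.296838

0.2968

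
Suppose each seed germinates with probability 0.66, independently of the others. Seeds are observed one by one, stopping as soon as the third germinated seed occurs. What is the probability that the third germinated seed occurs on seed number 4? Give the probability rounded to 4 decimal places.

0.2932

Y = trial on which the third success occurs; negative binomial, r=3, p=0.66.
P(Y=4) = C(3,2) · p^3 · (1−p)^1
= 3 · 0.2875 · 0.34 = 0.293246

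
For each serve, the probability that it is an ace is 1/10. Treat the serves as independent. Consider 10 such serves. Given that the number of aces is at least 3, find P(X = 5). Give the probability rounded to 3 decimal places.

0.021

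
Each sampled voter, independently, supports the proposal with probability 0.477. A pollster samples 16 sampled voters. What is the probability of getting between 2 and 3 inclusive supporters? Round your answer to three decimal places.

0.016

X ~ Binomial(16, 0.477); P(2 ≤ X ≤ 3) = Σ C(16,k) p^k (1−p)^(16−k) over k:
  k=2: C(16,2)·0.477^2·0.523^14 = 0.00313
  k=3: C(16,3)·0.477^3·0.523^13 = 0.01331
Total = 0.01644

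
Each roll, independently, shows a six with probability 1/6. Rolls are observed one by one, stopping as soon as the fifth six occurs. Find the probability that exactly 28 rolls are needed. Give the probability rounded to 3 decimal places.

Y = trial on which the fifth success occurs; negative binomial, r=5, p=0.166667.
P(Y=28) = C(27,4) · p^5 · (1−p)^23
= 17550 · 0.0001286 · 0.015095 = 0.03407

0.034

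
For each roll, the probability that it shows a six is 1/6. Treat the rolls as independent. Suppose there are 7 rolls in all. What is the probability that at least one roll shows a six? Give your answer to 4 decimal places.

P(at least one) = 1 − P(none) = 1 − (1 − 0.166667)^7
= 1 − 0.279082 = 0.720918

0.7209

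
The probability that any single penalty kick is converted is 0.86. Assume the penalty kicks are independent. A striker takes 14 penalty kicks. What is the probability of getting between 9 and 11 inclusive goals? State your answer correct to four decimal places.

X ~ Binomial(14, 0.86); P(9 ≤ X ≤ 11) = Σ C(14,k) p^k (1−p)^(14−k) over k:
  k=9: C(14,9)·0.86^9·0.14^5 = 0.027707
  k=10: C(14,10)·0.86^10·0.14^4 = 0.085100
  k=11: C(14,11)·0.86^11·0.14^3 = 0.190094
Total = 0.302901

0.3029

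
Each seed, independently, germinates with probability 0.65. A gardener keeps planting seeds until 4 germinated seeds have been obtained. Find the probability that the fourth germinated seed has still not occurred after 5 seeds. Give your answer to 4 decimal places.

0.5716

Needing more than 5 seeds ⇔ fewer than 4 successes in the first 5. With X ~ Binomial(5, 0.65), P(Y > 5) = P(X ≤ 3).
  k=0: C(5,0)·0.65^0·0.35^5 = 0.005252
  k=1: C(5,1)·0.65^1·0.35^4 = 0.048770
  k=2: C(5,2)·0.65^2·0.35^3 = 0.181147
  k=3: C(5,3)·0.65^3·0.35^2 = 0.336416
P(X ≤ 3) = 0.571585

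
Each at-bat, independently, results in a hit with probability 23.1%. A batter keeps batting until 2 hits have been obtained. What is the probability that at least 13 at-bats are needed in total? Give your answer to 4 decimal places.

0.1969

Needing more than 12 at-bats ⇔ fewer than 2 successes in the first 12. With X ~ Binomial(12, 0.231), P(Y > 12) = P(X ≤ 1).
  k=0: C(12,0)·0.231^0·0.769^12 = 0.042768
  k=1: C(12,1)·0.231^1·0.769^11 = 0.154164
P(X ≤ 1) = 0.196932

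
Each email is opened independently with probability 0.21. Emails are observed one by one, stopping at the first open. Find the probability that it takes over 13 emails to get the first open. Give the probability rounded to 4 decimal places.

0.0467

Y = number of emails to the first success; geometric, p = 0.21.
P(Y > 13) = P(first 13 all fail) = (1−p)^13 = 0.046682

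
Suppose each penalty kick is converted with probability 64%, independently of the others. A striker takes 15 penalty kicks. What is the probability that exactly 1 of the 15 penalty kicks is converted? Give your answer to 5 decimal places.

0.00001

X ~ Binomial(n=15, p=0.64).
P(X=1) = C(15,1) · p^1 · (1−p)^14
= 15 · 0.64 · 6.1409e-07 = 0.0000059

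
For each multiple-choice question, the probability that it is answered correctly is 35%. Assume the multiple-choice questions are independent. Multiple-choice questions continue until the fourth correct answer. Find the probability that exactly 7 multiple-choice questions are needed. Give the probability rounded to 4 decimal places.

Y = trial on which the fourth success occurs; negative binomial, r=4, p=0.35.
P(Y=7) = C(6,3) · p^4 · (1−p)^3
= 20 · 0.015006 · 0.27463 = 0.082422

0.0824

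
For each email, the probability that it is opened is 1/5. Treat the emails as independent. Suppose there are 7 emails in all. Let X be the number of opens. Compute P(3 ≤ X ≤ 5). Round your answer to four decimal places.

X ~ Binomial(7, 0.20); P(3 ≤ X ≤ 5) = Σ C(7,k) p^k (1−p)^(7−k) over k:
  k=3: C(7,3)·0.20^3·0.80^4 = 0.114688
  k=4: C(7,4)·0.20^4·0.80^3 = 0.028672
  k=5: C(7,5)·0.20^5·0.80^2 = 0.004301
Total = 0.147661

0.1477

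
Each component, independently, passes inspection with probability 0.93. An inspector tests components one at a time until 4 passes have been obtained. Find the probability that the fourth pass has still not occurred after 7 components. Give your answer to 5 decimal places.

Needing more than 7 components ⇔ fewer than 4 successes in the first 7. With X ~ Binomial(7, 0.93), P(Y > 7) = P(X ≤ 3).
  k=0: C(7,0)·0.93^0·0.07^7 = 0.0000000
  k=1: C(7,1)·0.93^1·0.07^6 = 0.0000008
  k=2: C(7,2)·0.93^2·0.07^5 = 0.0000305
  k=3: C(7,3)·0.93^3·0.07^4 = 0.0006759
P(X ≤ 3) = 0.0007072

0.00071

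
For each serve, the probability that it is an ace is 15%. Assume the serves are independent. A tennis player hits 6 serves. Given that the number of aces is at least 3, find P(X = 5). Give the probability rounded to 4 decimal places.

X ~ Binomial(6, 0.15). Want P(X=5 | X≥3) = P(X=5) / P(X≥3).
P(X=5) = C(6,5)·0.15^5·0.85^1 = 0.000387
P(X≥3) = 1 − 0.377150 − 0.399335 − 0.176177 = 0.047339
Ratio = 0.000387 / 0.047339 = 0.008181

0.0082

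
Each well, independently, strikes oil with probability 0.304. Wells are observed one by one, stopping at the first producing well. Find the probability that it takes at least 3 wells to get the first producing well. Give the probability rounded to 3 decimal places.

Y = number of wells to the first success; geometric, p = 0.304.
P(Y > 2) = P(first 2 all fail) = (1−p)^2 = 0.48442

0.484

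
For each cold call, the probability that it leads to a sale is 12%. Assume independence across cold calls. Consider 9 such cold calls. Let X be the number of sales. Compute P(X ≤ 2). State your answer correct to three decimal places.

0.917

X ~ Binomial(9, 0.12); P(X ≤ 2) = Σ C(9,k) p^k (1−p)^(9−k) over k:
  k=0: C(9,0)·0.12^0·0.88^9 = 0.31648
  k=1: C(9,1)·0.12^1·0.88^8 = 0.38841
  k=2: C(9,2)·0.12^2·0.88^7 = 0.21186
Total = 0.91674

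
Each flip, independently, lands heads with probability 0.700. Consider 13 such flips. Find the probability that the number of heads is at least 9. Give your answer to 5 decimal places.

0.65431

X ~ Binomial(13, 0.70); P(X ≥ 9) = Σ C(13,k) p^k (1−p)^(13−k) over k:
  k=9: C(13,9)·0.70^9·0.30^4 = 0.2337079
  k=10: C(13,10)·0.70^10·0.30^3 = 0.2181274
  k=11: C(13,11)·0.70^11·0.30^2 = 0.1388083
  k=12: C(13,12)·0.70^12·0.30^1 = 0.0539810
  k=13: C(13,13)·0.70^13·0.30^0 = 0.0096889
Total = 0.6543136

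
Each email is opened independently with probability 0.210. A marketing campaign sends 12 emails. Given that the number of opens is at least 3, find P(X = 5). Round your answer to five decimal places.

0.13027

X ~ Binomial(12, 0.21). Want P(X=5 | X≥3) = P(X=5) / P(X≥3).
P(X=5) = C(12,5)·0.21^5·0.79^7 = 0.0621171
P(X≥3) = 1 − 0.0590915 − 0.1884944 − 0.2755836 = 0.4768304
Ratio = 0.0621171 / 0.4768304 = 0.1302709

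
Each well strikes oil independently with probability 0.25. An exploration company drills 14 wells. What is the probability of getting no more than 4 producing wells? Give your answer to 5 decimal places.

0.74153

X ~ Binomial(14, 0.25); P(X ≤ 4) = Σ C(14,k) p^k (1−p)^(14−k) over k:
  k=0: C(14,0)·0.25^0·0.75^14 = 0.0178179
  k=1: C(14,1)·0.25^1·0.75^13 = 0.0831504
  k=2: C(14,2)·0.25^2·0.75^12 = 0.1801593
  k=3: C(14,3)·0.25^3·0.75^11 = 0.2402123
  k=4: C(14,4)·0.25^4·0.75^10 = 0.2201946
Total = 0.7415346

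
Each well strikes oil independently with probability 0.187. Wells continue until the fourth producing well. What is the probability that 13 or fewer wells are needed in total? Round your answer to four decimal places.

0.2138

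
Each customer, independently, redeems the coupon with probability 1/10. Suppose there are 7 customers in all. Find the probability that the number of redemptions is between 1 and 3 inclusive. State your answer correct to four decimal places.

X ~ Binomial(7, 0.10); P(1 ≤ X ≤ 3) = Σ C(7,k) p^k (1−p)^(7−k) over k:
  k=1: C(7,1)·0.10^1·0.90^6 = 0.372009
  k=2: C(7,2)·0.10^2·0.90^5 = 0.124003
  k=3: C(7,3)·0.10^3·0.90^4 = 0.022964
Total = 0.518975

0.5190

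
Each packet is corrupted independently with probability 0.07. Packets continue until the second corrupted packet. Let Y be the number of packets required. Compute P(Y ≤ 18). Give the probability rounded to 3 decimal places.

Finishing within 18 packets ⇔ at least 2 successes in the first 18. With X ~ Binomial(18, 0.07), P(Y ≤ 18) = 1 − P(X ≤ 1).
  k=0: C(18,0)·0.07^0·0.93^18 = 0.27083
  k=1: C(18,1)·0.07^1·0.93^17 = 0.36693
1 − 0.63776 = 0.36224

0.362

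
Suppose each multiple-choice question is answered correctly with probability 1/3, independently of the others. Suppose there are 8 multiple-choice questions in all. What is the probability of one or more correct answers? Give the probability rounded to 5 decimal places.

P(at least one) = 1 − P(none) = 1 − (1 − 0.333333)^8
= 1 − 0.0390184 = 0.9609816

0.96098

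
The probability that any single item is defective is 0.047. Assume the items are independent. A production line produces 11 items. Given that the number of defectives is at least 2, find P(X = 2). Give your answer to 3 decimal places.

X ~ Binomial(11, 0.047). Want P(X=2 | X≥2) = P(X=2) / P(X≥2).
P(X=2) = C(11,2)·0.047^2·0.953^9 = 0.07878
P(X≥2) = 1 − 0.58887 − 0.31946 = 0.09166
Ratio = 0.07878 / 0.09166 = 0.85940

0.859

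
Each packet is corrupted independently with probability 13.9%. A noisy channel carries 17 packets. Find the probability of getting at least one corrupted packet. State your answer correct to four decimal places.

0.9215

P(at least one) = 1 − P(none) = 1 − (1 − 0.139)^17
= 1 − 0.078533 = 0.921467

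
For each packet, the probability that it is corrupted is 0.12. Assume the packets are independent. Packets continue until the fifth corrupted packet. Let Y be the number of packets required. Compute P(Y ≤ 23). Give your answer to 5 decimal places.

0.13349

Finishing within 23 packets ⇔ at least 5 successes in the first 23. With X ~ Binomial(23, 0.12), P(Y ≤ 23) = 1 − P(X ≤ 4).
  k=0: C(23,0)·0.12^0·0.88^23 = 0.0528569
  k=1: C(23,1)·0.12^1·0.88^22 = 0.1657784
  k=2: C(23,2)·0.12^2·0.88^21 = 0.2486676
  k=3: C(23,3)·0.12^3·0.88^20 = 0.2373645
  k=4: C(23,4)·0.12^4·0.88^19 = 0.1618394
1 − 0.8665067 = 0.1334933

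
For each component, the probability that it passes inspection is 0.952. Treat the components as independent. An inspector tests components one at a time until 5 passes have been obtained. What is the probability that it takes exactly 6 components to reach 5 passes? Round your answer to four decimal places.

0.1877

Y = trial on which the fifth success occurs; negative binomial, r=5, p=0.952.
P(Y=6) = C(5,4) · p^5 · (1−p)^1
= 5 · 0.78196 · 0.048 = 0.187670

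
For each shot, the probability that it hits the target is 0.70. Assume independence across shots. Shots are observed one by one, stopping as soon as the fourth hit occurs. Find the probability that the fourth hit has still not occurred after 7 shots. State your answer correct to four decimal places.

0.1260

Needing more than 7 shots ⇔ fewer than 4 successes in the first 7. With X ~ Binomial(7, 0.70), P(Y > 7) = P(X ≤ 3).
  k=0: C(7,0)·0.70^0·0.30^7 = 0.000219
  k=1: C(7,1)·0.70^1·0.30^6 = 0.003572
  k=2: C(7,2)·0.70^2·0.30^5 = 0.025005
  k=3: C(7,3)·0.70^3·0.30^4 = 0.097240
P(X ≤ 3) = 0.126036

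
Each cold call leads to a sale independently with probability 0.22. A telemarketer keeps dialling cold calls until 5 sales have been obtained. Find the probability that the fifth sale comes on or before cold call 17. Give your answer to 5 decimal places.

Finishing within 17 cold calls ⇔ at least 5 successes in the first 17. With X ~ Binomial(17, 0.22), P(Y ≤ 17) = 1 − P(X ≤ 4).
  k=0: C(17,0)·0.22^0·0.78^17 = 0.0146423
  k=1: C(17,1)·0.22^1·0.78^16 = 0.0702078
  k=2: C(17,2)·0.22^2·0.78^15 = 0.1584176
  k=3: C(17,3)·0.22^3·0.78^14 = 0.2234094
  k=4: C(17,4)·0.22^4·0.78^13 = 0.2205452
1 − 0.6872221 = 0.3127779

0.31278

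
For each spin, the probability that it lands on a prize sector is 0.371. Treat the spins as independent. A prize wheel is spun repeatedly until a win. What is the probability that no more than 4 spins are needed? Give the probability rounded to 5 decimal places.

Y = number of spins to the first success; geometric, p = 0.371.
P(Y ≤ 4) = 1 − (1−p)^4 = 1 − 0.1565318 = 0.8434682

0.84347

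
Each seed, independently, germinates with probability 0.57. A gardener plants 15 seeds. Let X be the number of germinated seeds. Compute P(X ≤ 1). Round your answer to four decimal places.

X ~ Binomial(15, 0.57); P(X ≤ 1) = Σ C(15,k) p^k (1−p)^(15−k) over k:
  k=0: C(15,0)·0.57^0·0.43^15 = 0.000003
  k=1: C(15,1)·0.57^1·0.43^14 = 0.000063
Total = 0.000066

0.0001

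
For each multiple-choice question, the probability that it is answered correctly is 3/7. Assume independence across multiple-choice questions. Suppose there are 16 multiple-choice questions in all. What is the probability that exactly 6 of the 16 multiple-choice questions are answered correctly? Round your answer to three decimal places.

0.184

X ~ Binomial(n=16, p=0.428571).
P(X=6) = C(16,6) · p^6 · (1−p)^10
= 8008 · 0.0061964 · 0.0037121 = 0.18420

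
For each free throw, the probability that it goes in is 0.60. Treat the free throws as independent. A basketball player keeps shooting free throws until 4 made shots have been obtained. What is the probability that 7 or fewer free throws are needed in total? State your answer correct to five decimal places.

0.71021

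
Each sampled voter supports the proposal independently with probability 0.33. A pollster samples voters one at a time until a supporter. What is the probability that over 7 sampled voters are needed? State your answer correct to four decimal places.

0.0606

Y = number of sampled voters to the first success; geometric, p = 0.33.
P(Y > 7) = P(first 7 all fail) = (1−p)^7 = 0.060607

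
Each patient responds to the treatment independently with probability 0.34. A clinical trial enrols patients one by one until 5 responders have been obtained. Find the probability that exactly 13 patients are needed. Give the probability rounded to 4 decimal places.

0.0810

Y = trial on which the fifth success occurs; negative binomial, r=5, p=0.34.
P(Y=13) = C(12,4) · p^5 · (1−p)^8
= 495 · 0.0045435 · 0.036004 = 0.080975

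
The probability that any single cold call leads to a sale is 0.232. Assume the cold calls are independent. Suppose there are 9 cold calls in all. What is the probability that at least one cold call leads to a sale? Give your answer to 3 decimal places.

P(at least one) = 1 − P(none) = 1 − (1 − 0.232)^9
= 1 − 0.09295 = 0.90705

0.907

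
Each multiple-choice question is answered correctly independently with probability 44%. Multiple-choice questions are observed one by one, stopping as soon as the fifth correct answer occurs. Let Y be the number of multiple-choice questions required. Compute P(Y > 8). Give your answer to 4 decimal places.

0.7584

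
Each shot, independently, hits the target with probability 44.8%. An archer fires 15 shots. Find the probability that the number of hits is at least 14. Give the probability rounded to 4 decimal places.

0.0001

X ~ Binomial(15, 0.448); P(X ≥ 14) = Σ C(15,k) p^k (1−p)^(15−k) over k:
  k=14: C(15,14)·0.448^14·0.552^1 = 0.000109
  k=15: C(15,15)·0.448^15·0.552^0 = 0.000006
Total = 0.000115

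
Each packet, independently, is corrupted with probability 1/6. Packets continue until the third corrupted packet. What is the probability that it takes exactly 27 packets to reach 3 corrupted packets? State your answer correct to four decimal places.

0.0189

Y = trial on which the third success occurs; negative binomial, r=3, p=0.166667.
P(Y=27) = C(26,2) · p^3 · (1−p)^24
= 325 · 0.0046296 · 0.012579 = 0.018927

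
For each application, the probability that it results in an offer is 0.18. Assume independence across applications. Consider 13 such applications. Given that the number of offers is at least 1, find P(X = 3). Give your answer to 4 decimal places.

0.2481

X ~ Binomial(13, 0.18). Want P(X=3 | X≥1) = P(X=3) / P(X≥1).
P(X=3) = C(13,3)·0.18^3·0.82^10 = 0.229257
P(X≥1) = 1 − 0.075784 = 0.924216
Ratio = 0.229257 / 0.924216 = 0.248055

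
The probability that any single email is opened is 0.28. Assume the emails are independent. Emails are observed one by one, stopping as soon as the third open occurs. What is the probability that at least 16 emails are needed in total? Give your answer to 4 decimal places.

0.1645

Needing more than 15 emails ⇔ fewer than 3 successes in the first 15. With X ~ Binomial(15, 0.28), P(Y > 15) = P(X ≤ 2).
  k=0: C(15,0)·0.28^0·0.72^15 = 0.007244
  k=1: C(15,1)·0.28^1·0.72^14 = 0.042258
  k=2: C(15,2)·0.28^2·0.72^13 = 0.115034
P(X ≤ 2) = 0.164536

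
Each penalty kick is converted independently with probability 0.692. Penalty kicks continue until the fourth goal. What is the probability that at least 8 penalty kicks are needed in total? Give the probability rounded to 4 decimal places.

0.1366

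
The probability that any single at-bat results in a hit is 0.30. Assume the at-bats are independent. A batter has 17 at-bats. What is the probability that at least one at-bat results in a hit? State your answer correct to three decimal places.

P(at least one) = 1 − P(none) = 1 − (1 − 0.30)^17
= 1 − 0.00233 = 0.99767

0.998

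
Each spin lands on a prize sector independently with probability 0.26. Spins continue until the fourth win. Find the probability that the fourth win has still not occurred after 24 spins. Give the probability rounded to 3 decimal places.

Needing more than 24 spins ⇔ fewer than 4 successes in the first 24. With X ~ Binomial(24, 0.26), P(Y > 24) = P(X ≤ 3).
  k=0: C(24,0)·0.26^0·0.74^24 = 0.00073
  k=1: C(24,1)·0.26^1·0.74^23 = 0.00613
  k=2: C(24,2)·0.26^2·0.74^22 = 0.02477
  k=3: C(24,3)·0.26^3·0.74^21 = 0.06383
P(X ≤ 3) = 0.09546

0.095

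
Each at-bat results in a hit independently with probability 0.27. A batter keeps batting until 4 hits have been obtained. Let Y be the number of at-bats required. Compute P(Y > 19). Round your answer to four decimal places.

0.2035

Needing more than 19 at-bats ⇔ fewer than 4 successes in the first 19. With X ~ Binomial(19, 0.27), P(Y > 19) = P(X ≤ 3).
  k=0: C(19,0)·0.27^0·0.73^19 = 0.002530
  k=1: C(19,1)·0.27^1·0.73^18 = 0.017780
  k=2: C(19,2)·0.27^2·0.73^17 = 0.059185
  k=3: C(19,3)·0.27^3·0.73^16 = 0.124045
P(X ≤ 3) = 0.203540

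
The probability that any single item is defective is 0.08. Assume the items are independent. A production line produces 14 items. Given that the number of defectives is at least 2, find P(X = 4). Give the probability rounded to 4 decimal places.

0.0575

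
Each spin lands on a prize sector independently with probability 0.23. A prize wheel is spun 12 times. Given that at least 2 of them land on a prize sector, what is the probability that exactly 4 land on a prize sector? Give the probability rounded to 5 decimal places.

X ~ Binomial(12, 0.23). Want P(X=4 | X≥2) = P(X=4) / P(X≥2).
P(X=4) = C(12,4)·0.23^4·0.77^8 = 0.1711758
P(X≥2) = 1 − 0.0434399 − 0.1557066 = 0.8008535
Ratio = 0.1711758 / 0.8008535 = 0.2137417

0.21374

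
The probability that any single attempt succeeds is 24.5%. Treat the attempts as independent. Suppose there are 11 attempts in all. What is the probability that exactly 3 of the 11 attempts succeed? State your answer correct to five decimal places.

X ~ Binomial(n=11, p=0.245).
P(X=3) = C(11,3) · p^3 · (1−p)^8
= 165 · 0.014706 · 0.10558 = 0.2561874

0.25619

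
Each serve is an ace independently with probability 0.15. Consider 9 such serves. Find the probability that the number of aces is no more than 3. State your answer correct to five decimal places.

X ~ Binomial(9, 0.15); P(X ≤ 3) = Σ C(9,k) p^k (1−p)^(9−k) over k:
  k=0: C(9,0)·0.15^0·0.85^9 = 0.2316169
  k=1: C(9,1)·0.15^1·0.85^8 = 0.3678622
  k=2: C(9,2)·0.15^2·0.85^7 = 0.2596674
  k=3: C(9,3)·0.15^3·0.85^6 = 0.1069219
Total = 0.9660685

0.96607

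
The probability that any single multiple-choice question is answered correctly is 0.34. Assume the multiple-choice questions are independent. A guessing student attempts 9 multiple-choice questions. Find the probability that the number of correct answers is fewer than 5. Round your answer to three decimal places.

0.845

X ~ Binomial(9, 0.34); P(X ≤ 4) = Σ C(9,k) p^k (1−p)^(9−k) over k:
  k=0: C(9,0)·0.34^0·0.66^9 = 0.02376
  k=1: C(9,1)·0.34^1·0.66^8 = 0.11017
  k=2: C(9,2)·0.34^2·0.66^7 = 0.22702
  k=3: C(9,3)·0.34^3·0.66^6 = 0.27288
  k=4: C(9,4)·0.34^4·0.66^5 = 0.21087
Total = 0.84471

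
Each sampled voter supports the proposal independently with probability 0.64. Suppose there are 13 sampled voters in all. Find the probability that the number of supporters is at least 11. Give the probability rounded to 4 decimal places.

X ~ Binomial(13, 0.64); P(X ≥ 11) = Σ C(13,k) p^k (1−p)^(13−k) over k:
  k=11: C(13,11)·0.64^11·0.36^2 = 0.074590
  k=12: C(13,12)·0.64^12·0.36^1 = 0.022101
  k=13: C(13,13)·0.64^13·0.36^0 = 0.003022
Total = 0.099713

0.0997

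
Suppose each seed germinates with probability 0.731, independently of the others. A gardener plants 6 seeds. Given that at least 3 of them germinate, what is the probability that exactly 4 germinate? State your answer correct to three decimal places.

0.326

X ~ Binomial(6, 0.731). Want P(X=4 | X≥3) = P(X=4) / P(X≥3).
P(X=4) = C(6,4)·0.731^4·0.269^2 = 0.30993
P(X≥3) = 1 − 0.00038 − 0.00618 − 0.04197 = 0.95147
Ratio = 0.30993 / 0.95147 = 0.32574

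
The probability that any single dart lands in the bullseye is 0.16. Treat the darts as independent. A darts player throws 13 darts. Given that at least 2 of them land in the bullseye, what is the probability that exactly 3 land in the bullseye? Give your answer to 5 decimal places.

0.32032

X ~ Binomial(13, 0.16). Want P(X=3 | X≥2) = P(X=3) / P(X≥2).
P(X=3) = C(13,3)·0.16^3·0.84^10 = 0.2048891
P(X≥2) = 1 − 0.1036647 − 0.2566934 = 0.6396419
Ratio = 0.2048891 / 0.6396419 = 0.3203184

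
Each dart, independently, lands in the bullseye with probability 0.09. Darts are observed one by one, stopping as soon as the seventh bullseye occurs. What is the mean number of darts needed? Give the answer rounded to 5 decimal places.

Y = total darts until the seventh success; negative binomial with r=7, p=0.09.
E[Y] = r / p = 7 / 0.09 = 77.7777778

77.77778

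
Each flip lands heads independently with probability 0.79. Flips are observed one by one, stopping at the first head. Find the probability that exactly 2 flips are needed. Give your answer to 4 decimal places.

0.1659

Geometric (trials to first success), p = 0.79.
P(Y = 2) = (1−p)^1 · p = 0.21 · 0.79 = 0.165900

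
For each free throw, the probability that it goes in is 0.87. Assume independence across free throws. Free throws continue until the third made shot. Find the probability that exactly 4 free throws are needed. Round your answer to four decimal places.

Y = trial on which the third success occurs; negative binomial, r=3, p=0.87.
P(Y=4) = C(3,2) · p^3 · (1−p)^1
= 3 · 0.6585 · 0.13 = 0.256816

0.2568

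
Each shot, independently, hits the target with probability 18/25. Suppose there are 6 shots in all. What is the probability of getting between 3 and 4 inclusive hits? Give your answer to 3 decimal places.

X ~ Binomial(6, 0.72); P(3 ≤ X ≤ 4) = Σ C(6,k) p^k (1−p)^(6−k) over k:
  k=3: C(6,3)·0.72^3·0.28^3 = 0.16387
  k=4: C(6,4)·0.72^4·0.28^2 = 0.31604
Total = 0.47991

0.480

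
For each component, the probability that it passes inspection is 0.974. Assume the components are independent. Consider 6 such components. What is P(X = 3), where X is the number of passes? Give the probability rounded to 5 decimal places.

0.00032

X ~ Binomial(n=6, p=0.974).
P(X=3) = C(6,3) · p^3 · (1−p)^3
= 20 · 0.92401 · 1.7576e-05 = 0.0003248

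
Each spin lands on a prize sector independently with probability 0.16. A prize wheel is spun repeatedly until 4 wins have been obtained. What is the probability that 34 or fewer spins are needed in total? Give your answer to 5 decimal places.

0.81571

Finishing within 34 spins ⇔ at least 4 successes in the first 34. With X ~ Binomial(34, 0.16), P(Y ≤ 34) = 1 − P(X ≤ 3).
  k=0: C(34,0)·0.16^0·0.84^34 = 0.0026638
  k=1: C(34,1)·0.16^1·0.84^33 = 0.0172510
  k=2: C(34,2)·0.16^2·0.84^32 = 0.0542176
  k=3: C(34,3)·0.16^3·0.84^31 = 0.1101563
1 − 0.1842887 = 0.8157113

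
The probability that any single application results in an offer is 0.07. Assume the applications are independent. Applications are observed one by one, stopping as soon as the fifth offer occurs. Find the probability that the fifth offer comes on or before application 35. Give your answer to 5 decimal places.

0.09484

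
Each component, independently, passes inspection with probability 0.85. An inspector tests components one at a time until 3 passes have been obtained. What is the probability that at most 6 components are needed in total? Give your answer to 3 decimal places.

Finishing within 6 components ⇔ at least 3 successes in the first 6. With X ~ Binomial(6, 0.85), P(Y ≤ 6) = 1 − P(X ≤ 2).
  k=0: C(6,0)·0.85^0·0.15^6 = 0.00001
  k=1: C(6,1)·0.85^1·0.15^5 = 0.00039
  k=2: C(6,2)·0.85^2·0.15^4 = 0.00549
1 − 0.00589 = 0.99411

0.994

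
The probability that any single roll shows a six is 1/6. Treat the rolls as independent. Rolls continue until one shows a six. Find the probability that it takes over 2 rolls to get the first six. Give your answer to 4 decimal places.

0.6944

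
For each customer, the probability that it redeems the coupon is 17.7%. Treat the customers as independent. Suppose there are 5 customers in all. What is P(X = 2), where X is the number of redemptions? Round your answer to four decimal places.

0.1746

X ~ Binomial(n=5, p=0.177).
P(X=2) = C(5,2) · p^2 · (1−p)^3
= 10 · 0.031329 · 0.55744 = 0.174641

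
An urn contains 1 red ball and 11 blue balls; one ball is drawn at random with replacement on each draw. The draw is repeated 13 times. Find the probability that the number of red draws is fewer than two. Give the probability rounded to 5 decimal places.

0.70399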